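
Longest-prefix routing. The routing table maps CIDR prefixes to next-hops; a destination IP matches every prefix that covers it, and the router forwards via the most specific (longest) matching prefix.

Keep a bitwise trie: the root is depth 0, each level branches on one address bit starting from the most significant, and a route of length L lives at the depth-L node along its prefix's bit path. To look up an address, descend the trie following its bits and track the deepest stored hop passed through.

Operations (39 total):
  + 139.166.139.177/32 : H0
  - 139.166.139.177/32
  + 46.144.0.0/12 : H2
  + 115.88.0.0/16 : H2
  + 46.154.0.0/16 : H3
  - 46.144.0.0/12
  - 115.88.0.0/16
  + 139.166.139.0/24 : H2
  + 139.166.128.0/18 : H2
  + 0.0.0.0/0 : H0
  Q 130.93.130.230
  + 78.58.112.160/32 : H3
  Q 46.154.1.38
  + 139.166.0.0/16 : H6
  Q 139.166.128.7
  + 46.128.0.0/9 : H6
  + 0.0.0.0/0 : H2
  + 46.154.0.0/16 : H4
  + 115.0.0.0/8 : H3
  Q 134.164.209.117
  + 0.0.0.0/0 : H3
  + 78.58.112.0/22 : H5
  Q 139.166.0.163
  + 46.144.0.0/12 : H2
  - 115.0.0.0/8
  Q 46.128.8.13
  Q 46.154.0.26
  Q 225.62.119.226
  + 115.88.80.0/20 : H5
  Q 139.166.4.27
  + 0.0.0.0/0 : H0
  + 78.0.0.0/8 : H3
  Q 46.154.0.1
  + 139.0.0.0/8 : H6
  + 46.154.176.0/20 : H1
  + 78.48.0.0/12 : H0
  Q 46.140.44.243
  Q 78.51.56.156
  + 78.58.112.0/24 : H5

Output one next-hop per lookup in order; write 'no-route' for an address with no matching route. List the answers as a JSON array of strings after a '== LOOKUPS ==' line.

Apply in order:
  add 139.166.139.177/32 -> H0 at depth 32
  - 139.166.139.177/32 clear@32
  add 46.144.0.0/12 -> H2 at depth 12
  add 115.88.0.0/16 -> H2 at depth 16
  add 46.154.0.0/16 -> H3 at depth 16
  - 46.144.0.0/12 clear@12
  - 115.88.0.0/16 clear@16
  add 139.166.139.0/24 -> H2 at depth 24
  add 139.166.128.0/18 -> H2 at depth 18
  add 0.0.0.0/0 -> H0 at depth 0
  ? 130.93.130.230  path d0:H0→d1:-→d2:-→d3:-→d4:-  best=H0
  add 78.58.112.160/32 -> H3 at depth 32
  ? 46.154.1.38  path d0:H0→d1:-→d2:-→d3:-→d4:-→d5:-→d6:-→d7:-→d8:-→d9:-→d10:-→d11:-→d12:-→d13:-→d14:-→d15:-→d16:H3  best=H3
  add 139.166.0.0/16 -> H6 at depth 16
  ? 139.166.128.7  path d0:H0→d1:-→d2:-→d3:-→d4:-→d5:-→d6:-→d7:-→d8:-→d9:-→d10:-→d11:-→d12:-→d13:-→d14:-→d15:-→d16:H6→d17:-→d18:H2→d19:-→d20:-  best=H2
  add 46.128.0.0/9 -> H6 at depth 9
  add 0.0.0.0/0 -> H2 at depth 0
  add 46.154.0.0/16 -> H4 at depth 16
  add 115.0.0.0/8 -> H3 at depth 8
  ? 134.164.209.117  path d0:H2→d1:-→d2:-→d3:-→d4:-  best=H2
  add 0.0.0.0/0 -> H3 at depth 0
  add 78.58.112.0/22 -> H5 at depth 22
  ? 139.166.0.163  path d0:H3→d1:-→d2:-→d3:-→d4:-→d5:-→d6:-→d7:-→d8:-→d9:-→d10:-→d11:-→d12:-→d13:-→d14:-→d15:-→d16:H6  best=H6
  add 46.144.0.0/12 -> H2 at depth 12
  - 115.0.0.0/8 clear@8
  ? 46.128.8.13  path d0:H3→d1:-→d2:-→d3:-→d4:-→d5:-→d6:-→d7:-→d8:-→d9:H6→d10:-→d11:-  best=H6
  ? 46.154.0.26  path d0:H3→d1:-→d2:-→d3:-→d4:-→d5:-→d6:-→d7:-→d8:-→d9:H6→d10:-→d11:-→d12:H2→d13:-→d14:-→d15:-→d16:H4  best=H4
  ? 225.62.119.226  path d0:H3→d1:-  best=H3
  add 115.88.80.0/20 -> H5 at depth 20
  ? 139.166.4.27  path d0:H3→d1:-→d2:-→d3:-→d4:-→d5:-→d6:-→d7:-→d8:-→d9:-→d10:-→d11:-→d12:-→d13:-→d14:-→d15:-→d16:H6  best=H6
  add 0.0.0.0/0 -> H0 at depth 0
  add 78.0.0.0/8 -> H3 at depth 8
  ? 46.154.0.1  path d0:H0→d1:-→d2:-→d3:-→d4:-→d5:-→d6:-→d7:-→d8:-→d9:H6→d10:-→d11:-→d12:H2→d13:-→d14:-→d15:-→d16:H4  best=H4
  add 139.0.0.0/8 -> H6 at depth 8
  add 46.154.176.0/20 -> H1 at depth 20
  add 78.48.0.0/12 -> H0 at depth 12
  ? 46.140.44.243  path d0:H0→d1:-→d2:-→d3:-→d4:-→d5:-→d6:-→d7:-→d8:-→d9:H6→d10:-→d11:-  best=H6
  ? 78.51.56.156  path d0:H0→d1:-→d2:-→d3:-→d4:-→d5:-→d6:-→d7:-→d8:H3→d9:-→d10:-→d11:-→d12:H0  best=H0
  add 78.58.112.0/24 -> H5 at depth 24

== LOOKUPS ==
["H0","H3","H2","H2","H6","H6","H4","H3","H6","H4","H6","H0"]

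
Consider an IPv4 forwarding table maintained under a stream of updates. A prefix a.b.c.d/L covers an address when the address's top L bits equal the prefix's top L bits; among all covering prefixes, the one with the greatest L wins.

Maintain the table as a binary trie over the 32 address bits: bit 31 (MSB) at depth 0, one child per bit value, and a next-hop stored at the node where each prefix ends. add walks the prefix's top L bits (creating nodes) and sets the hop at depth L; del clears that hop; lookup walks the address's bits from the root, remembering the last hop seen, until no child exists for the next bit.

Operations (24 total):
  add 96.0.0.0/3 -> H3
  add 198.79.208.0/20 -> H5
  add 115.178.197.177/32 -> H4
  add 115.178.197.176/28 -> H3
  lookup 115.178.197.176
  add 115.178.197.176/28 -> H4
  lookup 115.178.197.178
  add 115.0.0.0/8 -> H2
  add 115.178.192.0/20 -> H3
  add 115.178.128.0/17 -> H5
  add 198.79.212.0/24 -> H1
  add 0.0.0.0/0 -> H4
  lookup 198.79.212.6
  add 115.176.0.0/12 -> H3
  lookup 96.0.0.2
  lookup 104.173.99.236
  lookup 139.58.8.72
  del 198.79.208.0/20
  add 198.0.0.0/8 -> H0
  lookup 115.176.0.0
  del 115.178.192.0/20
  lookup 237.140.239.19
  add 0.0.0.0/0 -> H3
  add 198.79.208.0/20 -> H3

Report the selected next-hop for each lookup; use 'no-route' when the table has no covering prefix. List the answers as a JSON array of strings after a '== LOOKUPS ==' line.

Process each operation:
  + 96.0.0.0/3 (H3) depth=3
  + 198.79.208.0/20 (H5) depth=20
  + 115.178.197.177/32 (H4) depth=32
  + 115.178.197.176/28 (H3) depth=28
  ? 115.178.197.176  path d0:-→d1:-→d2:-→d3:H3→d4:-→d5:-→d6:-→d7:-→d8:-→d9:-→d10:-→d11:-→d12:-→d13:-→d14:-→d15:-→d16:-→d17:-→d18:-→d19:-→d20:-→d21:-→d22:-→d23:-→d24:-→d25:-→d26:-→d27:-→d28:H3→d29:-→d30:-→d31:-  best=H3
  + 115.178.197.176/28 (H4) depth=28
  ? 115.178.197.178  path d0:-→d1:-→d2:-→d3:H3→d4:-→d5:-→d6:-→d7:-→d8:-→d9:-→d10:-→d11:-→d12:-→d13:-→d14:-→d15:-→d16:-→d17:-→d18:-→d19:-→d20:-→d21:-→d22:-→d23:-→d24:-→d25:-→d26:-→d27:-→d28:H4→d29:-→d30:-  best=H4
  + 115.0.0.0/8 (H2) depth=8
  + 115.178.192.0/20 (H3) depth=20
  + 115.178.128.0/17 (H5) depth=17
  + 198.79.212.0/24 (H1) depth=24
  + 0.0.0.0/0 (H4) depth=0
  ? 198.79.212.6  path d0:H4→d1:-→d2:-→d3:-→d4:-→d5:-→d6:-→d7:-→d8:-→d9:-→d10:-→d11:-→d12:-→d13:-→d14:-→d15:-→d16:-→d17:-→d18:-→d19:-→d20:H5→d21:-→d22:-→d23:-→d24:H1  best=H1
  + 115.176.0.0/12 (H3) depth=12
  ? 96.0.0.2  path d0:H4→d1:-→d2:-→d3:H3  best=H3
  ? 104.173.99.236  path d0:H4→d1:-→d2:-→d3:H3  best=H3
  ? 139.58.8.72  path d0:H4→d1:-  best=H4
  - 198.79.208.0/20 clear@20
  + 198.0.0.0/8 (H0) depth=8
  ? 115.176.0.0  path d0:H4→d1:-→d2:-→d3:H3→d4:-→d5:-→d6:-→d7:-→d8:H2→d9:-→d10:-→d11:-→d12:H3→d13:-→d14:-  best=H3
  - 115.178.192.0/20 clear@20
  ? 237.140.239.19  path d0:H4→d1:-→d2:-  best=H4
  + 0.0.0.0/0 (H3) depth=0
  + 198.79.208.0/20 (H3) depth=20

== LOOKUPS ==
["H3","H4","H1","H3","H3","H4","H3","H4"]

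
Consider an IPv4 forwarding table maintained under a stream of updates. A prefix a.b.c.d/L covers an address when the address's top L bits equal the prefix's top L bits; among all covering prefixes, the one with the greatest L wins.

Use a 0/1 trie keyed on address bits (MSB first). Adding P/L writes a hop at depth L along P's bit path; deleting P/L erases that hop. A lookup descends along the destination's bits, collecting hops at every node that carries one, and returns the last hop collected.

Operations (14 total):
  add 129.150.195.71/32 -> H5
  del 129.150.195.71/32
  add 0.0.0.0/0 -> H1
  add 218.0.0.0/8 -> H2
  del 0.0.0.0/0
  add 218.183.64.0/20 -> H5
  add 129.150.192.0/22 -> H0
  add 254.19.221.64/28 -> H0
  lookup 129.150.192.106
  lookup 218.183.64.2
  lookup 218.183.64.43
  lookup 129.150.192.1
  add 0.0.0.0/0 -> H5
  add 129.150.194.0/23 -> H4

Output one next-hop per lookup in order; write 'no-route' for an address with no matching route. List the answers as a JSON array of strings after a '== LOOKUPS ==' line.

Apply in order:
  add 129.150.195.71/32 -> H5 at depth 32
  - 129.150.195.71/32 clear@32
  add 0.0.0.0/0 -> H1 at depth 0
  add 218.0.0.0/8 -> H2 at depth 8
  - 0.0.0.0/0 clear@0
  add 218.183.64.0/20 -> H5 at depth 20
  add 129.150.192.0/22 -> H0 at depth 22
  add 254.19.221.64/28 -> H0 at depth 28
  lookup 129.150.192.106: bits 1000000110010110110000 walk d0:-→d1:-→d2:-→d3:-→d4:-→d5:-→d6:-→d7:-→d8:-→d9:-→d10:-→d11:-→d12:-→d13:-→d14:-→d15:-→d16:-→d17:-→d18:-→d19:-→d20:-→d21:-→d22:H0 -> H0
  lookup 218.183.64.2: bits 11011010101101110100 walk d0:-→d1:-→d2:-→d3:-→d4:-→d5:-→d6:-→d7:-→d8:H2→d9:-→d10:-→d11:-→d12:-→d13:-→d14:-→d15:-→d16:-→d17:-→d18:-→d19:-→d20:H5 -> H5
  lookup 218.183.64.43: bits 11011010101101110100 walk d0:-→d1:-→d2:-→d3:-→d4:-→d5:-→d6:-→d7:-→d8:H2→d9:-→d10:-→d11:-→d12:-→d13:-→d14:-→d15:-→d16:-→d17:-→d18:-→d19:-→d20:H5 -> H5
  lookup 129.150.192.1: bits 1000000110010110110000 walk d0:-→d1:-→d2:-→d3:-→d4:-→d5:-→d6:-→d7:-→d8:-→d9:-→d10:-→d11:-→d12:-→d13:-→d14:-→d15:-→d16:-→d17:-→d18:-→d19:-→d20:-→d21:-→d22:H0 -> H0
  add 0.0.0.0/0 -> H5 at depth 0
  add 129.150.194.0/23 -> H4 at depth 23

== LOOKUPS ==
["H0","H5","H5","H0"]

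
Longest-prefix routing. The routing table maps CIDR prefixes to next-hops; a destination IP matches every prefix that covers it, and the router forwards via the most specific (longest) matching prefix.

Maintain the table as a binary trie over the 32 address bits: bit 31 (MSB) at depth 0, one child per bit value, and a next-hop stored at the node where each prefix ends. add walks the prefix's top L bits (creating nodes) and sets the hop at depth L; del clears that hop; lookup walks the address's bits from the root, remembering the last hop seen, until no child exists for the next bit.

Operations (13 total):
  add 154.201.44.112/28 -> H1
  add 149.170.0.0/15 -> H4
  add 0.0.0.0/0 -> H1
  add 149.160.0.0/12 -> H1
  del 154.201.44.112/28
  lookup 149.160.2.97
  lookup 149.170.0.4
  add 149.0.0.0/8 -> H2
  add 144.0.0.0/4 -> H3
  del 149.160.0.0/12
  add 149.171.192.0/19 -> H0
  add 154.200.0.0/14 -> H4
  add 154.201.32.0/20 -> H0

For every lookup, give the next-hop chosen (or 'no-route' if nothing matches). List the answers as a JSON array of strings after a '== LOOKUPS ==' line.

Apply in order:
  add 154.201.44.112/28 -> H1 at depth 28
  add 149.170.0.0/15 -> H4 at depth 15
  add 0.0.0.0/0 -> H1 at depth 0
  add 149.160.0.0/12 -> H1 at depth 12
  - 154.201.44.112/28 clear@28
  lookup 149.160.2.97: bits 100101011010 walk d0:H1→d1:-→d2:-→d3:-→d4:-→d5:-→d6:-→d7:-→d8:-→d9:-→d10:-→d11:-→d12:H1 -> H1
  lookup 149.170.0.4: bits 100101011010101 walk d0:H1→d1:-→d2:-→d3:-→d4:-→d5:-→d6:-→d7:-→d8:-→d9:-→d10:-→d11:-→d12:H1→d13:-→d14:-→d15:H4 -> H4
  add 149.0.0.0/8 -> H2 at depth 8
  add 144.0.0.0/4 -> H3 at depth 4
  - 149.160.0.0/12 clear@12
  add 149.171.192.0/19 -> H0 at depth 19
  add 154.200.0.0/14 -> H4 at depth 14
  add 154.201.32.0/20 -> H0 at depth 20

== LOOKUPS ==
["H1","H4"]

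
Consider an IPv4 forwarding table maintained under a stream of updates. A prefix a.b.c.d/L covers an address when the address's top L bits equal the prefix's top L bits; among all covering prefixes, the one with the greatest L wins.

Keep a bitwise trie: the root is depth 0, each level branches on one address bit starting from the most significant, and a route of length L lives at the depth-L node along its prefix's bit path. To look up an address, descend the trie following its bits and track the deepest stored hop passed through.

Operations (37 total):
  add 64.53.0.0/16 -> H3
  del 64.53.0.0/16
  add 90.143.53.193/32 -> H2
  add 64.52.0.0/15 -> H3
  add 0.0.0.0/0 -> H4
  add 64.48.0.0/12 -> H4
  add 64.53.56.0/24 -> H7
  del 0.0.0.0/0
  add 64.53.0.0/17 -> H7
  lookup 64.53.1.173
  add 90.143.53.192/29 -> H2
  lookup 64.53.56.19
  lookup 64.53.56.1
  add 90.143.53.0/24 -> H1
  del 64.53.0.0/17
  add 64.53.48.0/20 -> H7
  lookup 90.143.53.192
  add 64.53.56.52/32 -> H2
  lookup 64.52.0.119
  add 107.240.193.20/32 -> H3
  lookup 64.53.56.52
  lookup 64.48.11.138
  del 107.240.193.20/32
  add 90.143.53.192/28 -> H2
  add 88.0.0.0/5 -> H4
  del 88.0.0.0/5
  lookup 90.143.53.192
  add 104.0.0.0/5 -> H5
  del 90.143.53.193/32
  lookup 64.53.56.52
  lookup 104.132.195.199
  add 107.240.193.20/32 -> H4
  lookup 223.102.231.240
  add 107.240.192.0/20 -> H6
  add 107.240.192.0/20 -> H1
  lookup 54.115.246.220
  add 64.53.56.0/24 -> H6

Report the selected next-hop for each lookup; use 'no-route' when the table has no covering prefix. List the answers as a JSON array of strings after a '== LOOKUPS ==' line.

Trace:
  add 64.53.0.0/16 -> H3 at depth 16
  - 64.53.0.0/16 clear@16
  add 90.143.53.193/32 -> H2 at depth 32
  add 64.52.0.0/15 -> H3 at depth 15
  add 0.0.0.0/0 -> H4 at depth 0
  add 64.48.0.0/12 -> H4 at depth 12
  add 64.53.56.0/24 -> H7 at depth 24
  - 0.0.0.0/0 clear@0
  add 64.53.0.0/17 -> H7 at depth 17
  lookup 64.53.1.173: bits 010000000011010100 walk d0:-→d1:-→d2:-→d3:-→d4:-→d5:-→d6:-→d7:-→d8:-→d9:-→d10:-→d11:-→d12:H4→d13:-→d14:-→d15:H3→d16:-→d17:H7→d18:- -> H7
  add 90.143.53.192/29 -> H2 at depth 29
  lookup 64.53.56.19: bits 010000000011010100111000 walk d0:-→d1:-→d2:-→d3:-→d4:-→d5:-→d6:-→d7:-→d8:-→d9:-→d10:-→d11:-→d12:H4→d13:-→d14:-→d15:H3→d16:-→d17:H7→d18:-→d19:-→d20:-→d21:-→d22:-→d23:-→d24:H7 -> H7
  lookup 64.53.56.1: bits 010000000011010100111000 walk d0:-→d1:-→d2:-→d3:-→d4:-→d5:-→d6:-→d7:-→d8:-→d9:-→d10:-→d11:-→d12:H4→d13:-→d14:-→d15:H3→d16:-→d17:H7→d18:-→d19:-→d20:-→d21:-→d22:-→d23:-→d24:H7 -> H7
  add 90.143.53.0/24 -> H1 at depth 24
  - 64.53.0.0/17 clear@17
  add 64.53.48.0/20 -> H7 at depth 20
  lookup 90.143.53.192: bits 0101101010001111001101011100000 walk d0:-→d1:-→d2:-→d3:-→d4:-→d5:-→d6:-→d7:-→d8:-→d9:-→d10:-→d11:-→d12:-→d13:-→d14:-→d15:-→d16:-→d17:-→d18:-→d19:-→d20:-→d21:-→d22:-→d23:-→d24:H1→d25:-→d26:-→d27:-→d28:-→d29:H2→d30:-→d31:- -> H2
  add 64.53.56.52/32 -> H2 at depth 32
  lookup 64.52.0.119: bits 010000000011010 walk d0:-→d1:-→d2:-→d3:-→d4:-→d5:-→d6:-→d7:-→d8:-→d9:-→d10:-→d11:-→d12:H4→d13:-→d14:-→d15:H3 -> H3
  add 107.240.193.20/32 -> H3 at depth 32
  lookup 64.53.56.52: bits 01000000001101010011100000110100 walk d0:-→d1:-→d2:-→d3:-→d4:-→d5:-→d6:-→d7:-→d8:-→d9:-→d10:-→d11:-→d12:H4→d13:-→d14:-→d15:H3→d16:-→d17:-→d18:-→d19:-→d20:H7→d21:-→d22:-→d23:-→d24:H7→d25:-→d26:-→d27:-→d28:-→d29:-→d30:-→d31:-→d32:H2 -> H2
  lookup 64.48.11.138: bits 0100000000110 walk d0:-→d1:-→d2:-→d3:-→d4:-→d5:-→d6:-→d7:-→d8:-→d9:-→d10:-→d11:-→d12:H4→d13:- -> H4
  - 107.240.193.20/32 clear@32
  add 90.143.53.192/28 -> H2 at depth 28
  add 88.0.0.0/5 -> H4 at depth 5
  - 88.0.0.0/5 clear@5
  lookup 90.143.53.192: bits 0101101010001111001101011100000 walk d0:-→d1:-→d2:-→d3:-→d4:-→d5:-→d6:-→d7:-→d8:-→d9:-→d10:-→d11:-→d12:-→d13:-→d14:-→d15:-→d16:-→d17:-→d18:-→d19:-→d20:-→d21:-→d22:-→d23:-→d24:H1→d25:-→d26:-→d27:-→d28:H2→d29:H2→d30:-→d31:- -> H2
  add 104.0.0.0/5 -> H5 at depth 5
  - 90.143.53.193/32 clear@32
  lookup 64.53.56.52: bits 01000000001101010011100000110100 walk d0:-→d1:-→d2:-→d3:-→d4:-→d5:-→d6:-→d7:-→d8:-→d9:-→d10:-→d11:-→d12:H4→d13:-→d14:-→d15:H3→d16:-→d17:-→d18:-→d19:-→d20:H7→d21:-→d22:-→d23:-→d24:H7→d25:-→d26:-→d27:-→d28:-→d29:-→d30:-→d31:-→d32:H2 -> H2
  lookup 104.132.195.199: bits 011010 walk d0:-→d1:-→d2:-→d3:-→d4:-→d5:H5→d6:- -> H5
  add 107.240.193.20/32 -> H4 at depth 32
  lookup 223.102.231.240: bits ε walk d0:- -> no-route
  add 107.240.192.0/20 -> H6 at depth 20
  add 107.240.192.0/20 -> H1 at depth 20
  lookup 54.115.246.220: bits 0 walk d0:-→d1:- -> no-route
  add 64.53.56.0/24 -> H6 at depth 24

== LOOKUPS ==
["H7","H7","H7","H2","H3","H2","H4","H2","H2","H5","no-route","no-route"]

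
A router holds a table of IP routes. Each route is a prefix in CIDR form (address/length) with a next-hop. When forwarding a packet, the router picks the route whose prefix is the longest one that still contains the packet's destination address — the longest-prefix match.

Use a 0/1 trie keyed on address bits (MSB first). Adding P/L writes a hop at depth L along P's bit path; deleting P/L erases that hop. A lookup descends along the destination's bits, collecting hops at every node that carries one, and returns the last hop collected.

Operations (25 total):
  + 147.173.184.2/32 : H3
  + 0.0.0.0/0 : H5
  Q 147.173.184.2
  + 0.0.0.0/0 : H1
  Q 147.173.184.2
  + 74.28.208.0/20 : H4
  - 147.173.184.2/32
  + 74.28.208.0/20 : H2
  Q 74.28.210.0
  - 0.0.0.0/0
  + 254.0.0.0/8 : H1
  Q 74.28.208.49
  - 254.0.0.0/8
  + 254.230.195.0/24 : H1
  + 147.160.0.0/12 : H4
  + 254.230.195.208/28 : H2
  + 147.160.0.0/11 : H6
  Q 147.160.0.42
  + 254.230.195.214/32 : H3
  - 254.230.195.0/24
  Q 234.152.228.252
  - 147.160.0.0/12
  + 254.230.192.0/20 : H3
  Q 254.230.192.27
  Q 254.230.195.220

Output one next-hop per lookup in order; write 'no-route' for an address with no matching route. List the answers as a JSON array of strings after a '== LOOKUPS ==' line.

Trace:
  add 147.173.184.2/32 -> H3 at depth 32
  add 0.0.0.0/0 -> H5 at depth 0
  ? 147.173.184.2  path d0:H5→d1:-→d2:-→d3:-→d4:-→d5:-→d6:-→d7:-→d8:-→d9:-→d10:-→d11:-→d12:-→d13:-→d14:-→d15:-→d16:-→d17:-→d18:-→d19:-→d20:-→d21:-→d22:-→d23:-→d24:-→d25:-→d26:-→d27:-→d28:-→d29:-→d30:-→d31:-→d32:H3  best=H3
  add 0.0.0.0/0 -> H1 at depth 0
  ? 147.173.184.2  path d0:H1→d1:-→d2:-→d3:-→d4:-→d5:-→d6:-→d7:-→d8:-→d9:-→d10:-→d11:-→d12:-→d13:-→d14:-→d15:-→d16:-→d17:-→d18:-→d19:-→d20:-→d21:-→d22:-→d23:-→d24:-→d25:-→d26:-→d27:-→d28:-→d29:-→d30:-→d31:-→d32:H3  best=H3
  add 74.28.208.0/20 -> H4 at depth 20
  del 147.173.184.2/32 (clear depth 32)
  add 74.28.208.0/20 -> H2 at depth 20
  ? 74.28.210.0  path d0:H1→d1:-→d2:-→d3:-→d4:-→d5:-→d6:-→d7:-→d8:-→d9:-→d10:-→d11:-→d12:-→d13:-→d14:-→d15:-→d16:-→d17:-→d18:-→d19:-→d20:H2  best=H2
  del 0.0.0.0/0 (clear depth 0)
  add 254.0.0.0/8 -> H1 at depth 8
  ? 74.28.208.49  path d0:-→d1:-→d2:-→d3:-→d4:-→d5:-→d6:-→d7:-→d8:-→d9:-→d10:-→d11:-→d12:-→d13:-→d14:-→d15:-→d16:-→d17:-→d18:-→d19:-→d20:H2  best=H2
  del 254.0.0.0/8 (clear depth 8)
  add 254.230.195.0/24 -> H1 at depth 24
  add 147.160.0.0/12 -> H4 at depth 12
  add 254.230.195.208/28 -> H2 at depth 28
  add 147.160.0.0/11 -> H6 at depth 11
  ? 147.160.0.42  path d0:-→d1:-→d2:-→d3:-→d4:-→d5:-→d6:-→d7:-→d8:-→d9:-→d10:-→d11:H6→d12:H4  best=H4
  add 254.230.195.214/32 -> H3 at depth 32
  del 254.230.195.0/24 (clear depth 24)
  ? 234.152.228.252  path d0:-→d1:-→d2:-→d3:-  best=no-route
  del 147.160.0.0/12 (clear depth 12)
  add 254.230.192.0/20 -> H3 at depth 20
  ? 254.230.192.27  path d0:-→d1:-→d2:-→d3:-→d4:-→d5:-→d6:-→d7:-→d8:-→d9:-→d10:-→d11:-→d12:-→d13:-→d14:-→d15:-→d16:-→d17:-→d18:-→d19:-→d20:H3→d21:-→d22:-  best=H3
  ? 254.230.195.220  path d0:-→d1:-→d2:-→d3:-→d4:-→d5:-→d6:-→d7:-→d8:-→d9:-→d10:-→d11:-→d12:-→d13:-→d14:-→d15:-→d16:-→d17:-→d18:-→d19:-→d20:H3→d21:-→d22:-→d23:-→d24:-→d25:-→d26:-→d27:-→d28:H2  best=H2

== LOOKUPS ==
["H3","H3","H2","H2","H4","no-route","H3","H2"]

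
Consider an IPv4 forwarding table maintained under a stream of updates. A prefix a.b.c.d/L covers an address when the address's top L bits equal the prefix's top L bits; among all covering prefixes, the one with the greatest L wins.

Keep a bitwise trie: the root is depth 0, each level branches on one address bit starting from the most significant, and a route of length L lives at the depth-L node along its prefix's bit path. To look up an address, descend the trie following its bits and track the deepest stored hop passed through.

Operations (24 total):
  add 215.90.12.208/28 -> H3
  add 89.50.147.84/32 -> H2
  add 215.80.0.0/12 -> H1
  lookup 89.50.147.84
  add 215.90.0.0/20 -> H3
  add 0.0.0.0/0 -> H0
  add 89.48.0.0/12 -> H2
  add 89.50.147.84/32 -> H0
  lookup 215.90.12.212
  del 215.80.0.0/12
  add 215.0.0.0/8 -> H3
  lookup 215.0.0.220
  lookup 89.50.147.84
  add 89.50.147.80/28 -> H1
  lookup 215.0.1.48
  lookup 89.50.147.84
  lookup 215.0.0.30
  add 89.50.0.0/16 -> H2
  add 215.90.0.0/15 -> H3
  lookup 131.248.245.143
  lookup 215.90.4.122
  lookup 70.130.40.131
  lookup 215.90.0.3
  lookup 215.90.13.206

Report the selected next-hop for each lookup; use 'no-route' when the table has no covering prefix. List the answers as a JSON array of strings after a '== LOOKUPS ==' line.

Process each operation:
  add 215.90.12.208/28 -> H3 at depth 28
  add 89.50.147.84/32 -> H2 at depth 32
  add 215.80.0.0/12 -> H1 at depth 12
  lookup 89.50.147.84: bits 01011001001100101001001101010100 walk d0:-→d1:-→d2:-→d3:-→d4:-→d5:-→d6:-→d7:-→d8:-→d9:-→d10:-→d11:-→d12:-→d13:-→d14:-→d15:-→d16:-→d17:-→d18:-→d19:-→d20:-→d21:-→d22:-→d23:-→d24:-→d25:-→d26:-→d27:-→d28:-→d29:-→d30:-→d31:-→d32:H2 -> H2
  add 215.90.0.0/20 -> H3 at depth 20
  add 0.0.0.0/0 -> H0 at depth 0
  add 89.48.0.0/12 -> H2 at depth 12
  add 89.50.147.84/32 -> H0 at depth 32
  lookup 215.90.12.212: bits 1101011101011010000011001101 walk d0:H0→d1:-→d2:-→d3:-→d4:-→d5:-→d6:-→d7:-→d8:-→d9:-→d10:-→d11:-→d12:H1→d13:-→d14:-→d15:-→d16:-→d17:-→d18:-→d19:-→d20:H3→d21:-→d22:-→d23:-→d24:-→d25:-→d26:-→d27:-→d28:H3 -> H3
  del 215.80.0.0/12 (clear depth 12)
  add 215.0.0.0/8 -> H3 at depth 8
  lookup 215.0.0.220: bits 110101110 walk d0:H0→d1:-→d2:-→d3:-→d4:-→d5:-→d6:-→d7:-→d8:H3→d9:- -> H3
  lookup 89.50.147.84: bits 01011001001100101001001101010100 walk d0:H0→d1:-→d2:-→d3:-→d4:-→d5:-→d6:-→d7:-→d8:-→d9:-→d10:-→d11:-→d12:H2→d13:-→d14:-→d15:-→d16:-→d17:-→d18:-→d19:-→d20:-→d21:-→d22:-→d23:-→d24:-→d25:-→d26:-→d27:-→d28:-→d29:-→d30:-→d31:-→d32:H0 -> H0
  add 89.50.147.80/28 -> H1 at depth 28
  lookup 215.0.1.48: bits 110101110 walk d0:H0→d1:-→d2:-→d3:-→d4:-→d5:-→d6:-→d7:-→d8:H3→d9:- -> H3
  lookup 89.50.147.84: bits 01011001001100101001001101010100 walk d0:H0→d1:-→d2:-→d3:-→d4:-→d5:-→d6:-→d7:-→d8:-→d9:-→d10:-→d11:-→d12:H2→d13:-→d14:-→d15:-→d16:-→d17:-→d18:-→d19:-→d20:-→d21:-→d22:-→d23:-→d24:-→d25:-→d26:-→d27:-→d28:H1→d29:-→d30:-→d31:-→d32:H0 -> H0
  lookup 215.0.0.30: bits 110101110 walk d0:H0→d1:-→d2:-→d3:-→d4:-→d5:-→d6:-→d7:-→d8:H3→d9:- -> H3
  add 89.50.0.0/16 -> H2 at depth 16
  add 215.90.0.0/15 -> H3 at depth 15
  lookup 131.248.245.143: bits 1 walk d0:H0→d1:- -> H0
  lookup 215.90.4.122: bits 11010111010110100000 walk d0:H0→d1:-→d2:-→d3:-→d4:-→d5:-→d6:-→d7:-→d8:H3→d9:-→d10:-→d11:-→d12:-→d13:-→d14:-→d15:H3→d16:-→d17:-→d18:-→d19:-→d20:H3 -> H3
  lookup 70.130.40.131: bits 010 walk d0:H0→d1:-→d2:-→d3:- -> H0
  lookup 215.90.0.3: bits 11010111010110100000 walk d0:H0→d1:-→d2:-→d3:-→d4:-→d5:-→d6:-→d7:-→d8:H3→d9:-→d10:-→d11:-→d12:-→d13:-→d14:-→d15:H3→d16:-→d17:-→d18:-→d19:-→d20:H3 -> H3
  lookup 215.90.13.206: bits 11010111010110100000110 walk d0:H0→d1:-→d2:-→d3:-→d4:-→d5:-→d6:-→d7:-→d8:H3→d9:-→d10:-→d11:-→d12:-→d13:-→d14:-→d15:H3→d16:-→d17:-→d18:-→d19:-→d20:H3→d21:-→d22:-→d23:- -> H3

== LOOKUPS ==
["H2","H3","H3","H0","H3","H0","H3","H0","H3","H0","H3","H3"]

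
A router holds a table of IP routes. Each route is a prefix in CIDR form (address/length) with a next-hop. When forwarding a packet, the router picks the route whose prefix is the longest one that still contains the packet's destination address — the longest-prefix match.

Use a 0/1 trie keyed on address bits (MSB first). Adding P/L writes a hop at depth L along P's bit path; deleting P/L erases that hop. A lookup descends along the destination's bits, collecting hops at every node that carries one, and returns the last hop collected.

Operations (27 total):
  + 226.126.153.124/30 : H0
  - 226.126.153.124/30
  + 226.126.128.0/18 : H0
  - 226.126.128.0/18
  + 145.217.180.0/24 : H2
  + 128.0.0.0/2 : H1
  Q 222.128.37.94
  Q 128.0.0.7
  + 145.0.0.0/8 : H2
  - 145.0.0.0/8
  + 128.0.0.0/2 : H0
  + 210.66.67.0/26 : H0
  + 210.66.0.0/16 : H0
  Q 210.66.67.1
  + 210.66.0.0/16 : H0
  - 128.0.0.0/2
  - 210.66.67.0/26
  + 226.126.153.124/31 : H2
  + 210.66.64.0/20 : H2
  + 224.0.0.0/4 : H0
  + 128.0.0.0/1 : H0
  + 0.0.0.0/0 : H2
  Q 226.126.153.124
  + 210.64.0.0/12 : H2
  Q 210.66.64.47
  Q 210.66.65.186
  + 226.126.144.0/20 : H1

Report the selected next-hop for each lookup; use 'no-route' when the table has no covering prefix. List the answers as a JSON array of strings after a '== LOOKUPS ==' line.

Process each operation:
  + 226.126.153.124/30 (H0) depth=30
  - 226.126.153.124/30 clear@30
  + 226.126.128.0/18 (H0) depth=18
  - 226.126.128.0/18 clear@18
  + 145.217.180.0/24 (H2) depth=24
  + 128.0.0.0/2 (H1) depth=2
  ? 222.128.37.94  path d0:-→d1:-→d2:-  best=no-route
  ? 128.0.0.7  path d0:-→d1:-→d2:H1→d3:-  best=H1
  + 145.0.0.0/8 (H2) depth=8
  - 145.0.0.0/8 clear@8
  + 128.0.0.0/2 (H0) depth=2
  + 210.66.67.0/26 (H0) depth=26
  + 210.66.0.0/16 (H0) depth=16
  ? 210.66.67.1  path d0:-→d1:-→d2:-→d3:-→d4:-→d5:-→d6:-→d7:-→d8:-→d9:-→d10:-→d11:-→d12:-→d13:-→d14:-→d15:-→d16:H0→d17:-→d18:-→d19:-→d20:-→d21:-→d22:-→d23:-→d24:-→d25:-→d26:H0  best=H0
  + 210.66.0.0/16 (H0) depth=16
  - 128.0.0.0/2 clear@2
  - 210.66.67.0/26 clear@26
  + 226.126.153.124/31 (H2) depth=31
  + 210.66.64.0/20 (H2) depth=20
  + 224.0.0.0/4 (H0) depth=4
  + 128.0.0.0/1 (H0) depth=1
  + 0.0.0.0/0 (H2) depth=0
  ? 226.126.153.124  path d0:H2→d1:H0→d2:-→d3:-→d4:H0→d5:-→d6:-→d7:-→d8:-→d9:-→d10:-→d11:-→d12:-→d13:-→d14:-→d15:-→d16:-→d17:-→d18:-→d19:-→d20:-→d21:-→d22:-→d23:-→d24:-→d25:-→d26:-→d27:-→d28:-→d29:-→d30:-→d31:H2  best=H2
  + 210.64.0.0/12 (H2) depth=12
  ? 210.66.64.47  path d0:H2→d1:H0→d2:-→d3:-→d4:-→d5:-→d6:-→d7:-→d8:-→d9:-→d10:-→d11:-→d12:H2→d13:-→d14:-→d15:-→d16:H0→d17:-→d18:-→d19:-→d20:H2→d21:-→d22:-  best=H2
  ? 210.66.65.186  path d0:H2→d1:H0→d2:-→d3:-→d4:-→d5:-→d6:-→d7:-→d8:-→d9:-→d10:-→d11:-→d12:H2→d13:-→d14:-→d15:-→d16:H0→d17:-→d18:-→d19:-→d20:H2→d21:-→d22:-  best=H2
  + 226.126.144.0/20 (H1) depth=20

== LOOKUPS ==
["no-route","H1","H0","H2","H2","H2"]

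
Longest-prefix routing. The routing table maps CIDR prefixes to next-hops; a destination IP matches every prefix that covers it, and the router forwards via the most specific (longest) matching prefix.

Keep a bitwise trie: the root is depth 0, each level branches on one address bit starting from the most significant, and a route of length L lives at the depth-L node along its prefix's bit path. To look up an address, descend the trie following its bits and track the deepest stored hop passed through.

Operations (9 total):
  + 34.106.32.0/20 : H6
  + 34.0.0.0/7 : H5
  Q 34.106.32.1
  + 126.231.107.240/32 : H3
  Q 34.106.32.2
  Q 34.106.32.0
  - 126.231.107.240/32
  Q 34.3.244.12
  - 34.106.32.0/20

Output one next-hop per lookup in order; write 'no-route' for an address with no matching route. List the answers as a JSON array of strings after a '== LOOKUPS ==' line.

Apply in order:
  add 34.106.32.0/20 -> H6 at depth 20
  add 34.0.0.0/7 -> H5 at depth 7
  lookup 34.106.32.1: bits 00100010011010100010 walk d0:-→d1:-→d2:-→d3:-→d4:-→d5:-→d6:-→d7:H5→d8:-→d9:-→d10:-→d11:-→d12:-→d13:-→d14:-→d15:-→d16:-→d17:-→d18:-→d19:-→d20:H6 -> H6
  add 126.231.107.240/32 -> H3 at depth 32
  lookup 34.106.32.2: bits 00100010011010100010 walk d0:-→d1:-→d2:-→d3:-→d4:-→d5:-→d6:-→d7:H5→d8:-→d9:-→d10:-→d11:-→d12:-→d13:-→d14:-→d15:-→d16:-→d17:-→d18:-→d19:-→d20:H6 -> H6
  lookup 34.106.32.0: bits 00100010011010100010 walk d0:-→d1:-→d2:-→d3:-→d4:-→d5:-→d6:-→d7:H5→d8:-→d9:-→d10:-→d11:-→d12:-→d13:-→d14:-→d15:-→d16:-→d17:-→d18:-→d19:-→d20:H6 -> H6
  del 126.231.107.240/32 (clear depth 32)
  lookup 34.3.244.12: bits 001000100 walk d0:-→d1:-→d2:-→d3:-→d4:-→d5:-→d6:-→d7:H5→d8:-→d9:- -> H5
  del 34.106.32.0/20 (clear depth 20)

== LOOKUPS ==
["H6","H6","H6","H5"]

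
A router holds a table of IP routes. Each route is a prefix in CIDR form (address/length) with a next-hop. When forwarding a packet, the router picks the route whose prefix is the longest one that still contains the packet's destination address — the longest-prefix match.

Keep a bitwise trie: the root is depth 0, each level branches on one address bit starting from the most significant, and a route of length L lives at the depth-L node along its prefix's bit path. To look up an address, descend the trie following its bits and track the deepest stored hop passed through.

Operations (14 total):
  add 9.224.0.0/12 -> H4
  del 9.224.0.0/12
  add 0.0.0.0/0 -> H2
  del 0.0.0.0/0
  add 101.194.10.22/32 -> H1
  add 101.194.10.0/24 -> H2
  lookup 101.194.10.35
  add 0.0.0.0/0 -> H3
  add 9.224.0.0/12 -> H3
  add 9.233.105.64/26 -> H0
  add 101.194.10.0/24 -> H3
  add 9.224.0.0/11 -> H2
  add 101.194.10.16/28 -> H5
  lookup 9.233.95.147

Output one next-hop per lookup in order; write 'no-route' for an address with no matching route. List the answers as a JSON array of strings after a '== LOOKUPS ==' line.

Process each operation:
  + 9.224.0.0/12 (H4) depth=12
  del 9.224.0.0/12 (clear depth 12)
  + 0.0.0.0/0 (H2) depth=0
  del 0.0.0.0/0 (clear depth 0)
  + 101.194.10.22/32 (H1) depth=32
  + 101.194.10.0/24 (H2) depth=24
  Q 101.194.10.35: descend 01100101110000100000101000 ; hops seen [H2] ; pick H2
  + 0.0.0.0/0 (H3) depth=0
  + 9.224.0.0/12 (H3) depth=12
  + 9.233.105.64/26 (H0) depth=26
  + 101.194.10.0/24 (H3) depth=24
  + 9.224.0.0/11 (H2) depth=11
  + 101.194.10.16/28 (H5) depth=28
  Q 9.233.95.147: descend 000010011110100101 ; hops seen [H3,H2,H3] ; pick H3

== LOOKUPS ==
["H2","H3"]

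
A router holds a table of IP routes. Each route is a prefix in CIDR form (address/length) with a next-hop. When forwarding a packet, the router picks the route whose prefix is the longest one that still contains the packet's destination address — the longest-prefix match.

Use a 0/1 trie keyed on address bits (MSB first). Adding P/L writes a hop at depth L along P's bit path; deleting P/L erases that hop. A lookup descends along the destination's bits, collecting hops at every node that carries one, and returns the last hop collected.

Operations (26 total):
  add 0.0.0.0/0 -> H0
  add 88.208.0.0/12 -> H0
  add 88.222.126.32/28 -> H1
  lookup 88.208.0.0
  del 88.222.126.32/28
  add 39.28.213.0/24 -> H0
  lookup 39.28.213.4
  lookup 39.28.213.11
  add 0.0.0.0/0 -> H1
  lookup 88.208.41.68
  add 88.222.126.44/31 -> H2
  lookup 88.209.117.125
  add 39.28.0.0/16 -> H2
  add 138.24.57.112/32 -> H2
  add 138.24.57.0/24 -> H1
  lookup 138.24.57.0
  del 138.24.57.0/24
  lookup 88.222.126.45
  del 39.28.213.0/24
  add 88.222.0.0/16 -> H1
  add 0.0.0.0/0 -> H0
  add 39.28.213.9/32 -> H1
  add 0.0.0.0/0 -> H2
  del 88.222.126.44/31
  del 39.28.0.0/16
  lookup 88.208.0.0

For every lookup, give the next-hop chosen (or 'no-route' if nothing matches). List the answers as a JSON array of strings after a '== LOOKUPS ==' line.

Process each operation:
  add 0.0.0.0/0 -> H0 at depth 0
  add 88.208.0.0/12 -> H0 at depth 12
  add 88.222.126.32/28 -> H1 at depth 28
  ? 88.208.0.0  path d0:H0→d1:-→d2:-→d3:-→d4:-→d5:-→d6:-→d7:-→d8:-→d9:-→d10:-→d11:-→d12:H0  best=H0
  - 88.222.126.32/28 clear@28
  add 39.28.213.0/24 -> H0 at depth 24
  ? 39.28.213.4  path d0:H0→d1:-→d2:-→d3:-→d4:-→d5:-→d6:-→d7:-→d8:-→d9:-→d10:-→d11:-→d12:-→d13:-→d14:-→d15:-→d16:-→d17:-→d18:-→d19:-→d20:-→d21:-→d22:-→d23:-→d24:H0  best=H0
  ? 39.28.213.11  path d0:H0→d1:-→d2:-→d3:-→d4:-→d5:-→d6:-→d7:-→d8:-→d9:-→d10:-→d11:-→d12:-→d13:-→d14:-→d15:-→d16:-→d17:-→d18:-→d19:-→d20:-→d21:-→d22:-→d23:-→d24:H0  best=H0
  add 0.0.0.0/0 -> H1 at depth 0
  ? 88.208.41.68  path d0:H1→d1:-→d2:-→d3:-→d4:-→d5:-→d6:-→d7:-→d8:-→d9:-→d10:-→d11:-→d12:H0  best=H0
  add 88.222.126.44/31 -> H2 at depth 31
  ? 88.209.117.125  path d0:H1→d1:-→d2:-→d3:-→d4:-→d5:-→d6:-→d7:-→d8:-→d9:-→d10:-→d11:-→d12:H0  best=H0
  add 39.28.0.0/16 -> H2 at depth 16
  add 138.24.57.112/32 -> H2 at depth 32
  add 138.24.57.0/24 -> H1 at depth 24
  ? 138.24.57.0  path d0:H1→d1:-→d2:-→d3:-→d4:-→d5:-→d6:-→d7:-→d8:-→d9:-→d10:-→d11:-→d12:-→d13:-→d14:-→d15:-→d16:-→d17:-→d18:-→d19:-→d20:-→d21:-→d22:-→d23:-→d24:H1→d25:-  best=H1
  - 138.24.57.0/24 clear@24
  ? 88.222.126.45  path d0:H1→d1:-→d2:-→d3:-→d4:-→d5:-→d6:-→d7:-→d8:-→d9:-→d10:-→d11:-→d12:H0→d13:-→d14:-→d15:-→d16:-→d17:-→d18:-→d19:-→d20:-→d21:-→d22:-→d23:-→d24:-→d25:-→d26:-→d27:-→d28:-→d29:-→d30:-→d31:H2  best=H2
  - 39.28.213.0/24 clear@24
  add 88.222.0.0/16 -> H1 at depth 16
  add 0.0.0.0/0 -> H0 at depth 0
  add 39.28.213.9/32 -> H1 at depth 32
  add 0.0.0.0/0 -> H2 at depth 0
  - 88.222.126.44/31 clear@31
  - 39.28.0.0/16 clear@16
  ? 88.208.0.0  path d0:H2→d1:-→d2:-→d3:-→d4:-→d5:-→d6:-→d7:-→d8:-→d9:-→d10:-→d11:-→d12:H0  best=H0

== LOOKUPS ==
["H0","H0","H0","H0","H0","H1","H2","H0"]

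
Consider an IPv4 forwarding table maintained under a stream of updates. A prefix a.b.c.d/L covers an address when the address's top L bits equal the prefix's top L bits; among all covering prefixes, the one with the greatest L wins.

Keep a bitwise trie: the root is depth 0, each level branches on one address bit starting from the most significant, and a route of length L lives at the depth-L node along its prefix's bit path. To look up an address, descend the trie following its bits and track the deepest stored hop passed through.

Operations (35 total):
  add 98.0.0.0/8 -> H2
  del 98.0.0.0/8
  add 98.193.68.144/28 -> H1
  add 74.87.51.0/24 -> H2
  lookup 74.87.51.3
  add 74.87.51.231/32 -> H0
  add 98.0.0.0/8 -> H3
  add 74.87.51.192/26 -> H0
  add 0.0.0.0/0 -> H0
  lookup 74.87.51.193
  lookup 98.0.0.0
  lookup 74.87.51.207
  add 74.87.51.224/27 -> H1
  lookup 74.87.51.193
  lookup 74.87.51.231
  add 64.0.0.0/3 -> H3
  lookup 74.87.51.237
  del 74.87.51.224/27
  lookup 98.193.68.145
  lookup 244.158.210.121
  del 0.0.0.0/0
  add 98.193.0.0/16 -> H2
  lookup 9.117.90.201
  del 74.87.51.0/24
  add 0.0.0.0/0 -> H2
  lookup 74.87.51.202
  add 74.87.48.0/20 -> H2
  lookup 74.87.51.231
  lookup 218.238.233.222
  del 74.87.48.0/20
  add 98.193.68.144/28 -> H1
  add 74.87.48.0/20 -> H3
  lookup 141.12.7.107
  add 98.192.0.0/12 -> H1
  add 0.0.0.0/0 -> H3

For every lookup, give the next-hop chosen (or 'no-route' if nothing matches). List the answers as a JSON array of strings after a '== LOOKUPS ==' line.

Process each operation:
  add 98.0.0.0/8 -> H2 at depth 8
  del 98.0.0.0/8 (clear depth 8)
  add 98.193.68.144/28 -> H1 at depth 28
  add 74.87.51.0/24 -> H2 at depth 24
  lookup 74.87.51.3: bits 010010100101011100110011 walk d0:-→d1:-→d2:-→d3:-→d4:-→d5:-→d6:-→d7:-→d8:-→d9:-→d10:-→d11:-→d12:-→d13:-→d14:-→d15:-→d16:-→d17:-→d18:-→d19:-→d20:-→d21:-→d22:-→d23:-→d24:H2 -> H2
  add 74.87.51.231/32 -> H0 at depth 32
  add 98.0.0.0/8 -> H3 at depth 8
  add 74.87.51.192/26 -> H0 at depth 26
  add 0.0.0.0/0 -> H0 at depth 0
  lookup 74.87.51.193: bits 01001010010101110011001111 walk d0:H0→d1:-→d2:-→d3:-→d4:-→d5:-→d6:-→d7:-→d8:-→d9:-→d10:-→d11:-→d12:-→d13:-→d14:-→d15:-→d16:-→d17:-→d18:-→d19:-→d20:-→d21:-→d22:-→d23:-→d24:H2→d25:-→d26:H0 -> H0
  lookup 98.0.0.0: bits 01100010 walk d0:H0→d1:-→d2:-→d3:-→d4:-→d5:-→d6:-→d7:-→d8:H3 -> H3
  lookup 74.87.51.207: bits 01001010010101110011001111 walk d0:H0→d1:-→d2:-→d3:-→d4:-→d5:-→d6:-→d7:-→d8:-→d9:-→d10:-→d11:-→d12:-→d13:-→d14:-→d15:-→d16:-→d17:-→d18:-→d19:-→d20:-→d21:-→d22:-→d23:-→d24:H2→d25:-→d26:H0 -> H0
  add 74.87.51.224/27 -> H1 at depth 27
  lookup 74.87.51.193: bits 01001010010101110011001111 walk d0:H0→d1:-→d2:-→d3:-→d4:-→d5:-→d6:-→d7:-→d8:-→d9:-→d10:-→d11:-→d12:-→d13:-→d14:-→d15:-→d16:-→d17:-→d18:-→d19:-→d20:-→d21:-→d22:-→d23:-→d24:H2→d25:-→d26:H0 -> H0
  lookup 74.87.51.231: bits 01001010010101110011001111100111 walk d0:H0→d1:-→d2:-→d3:-→d4:-→d5:-→d6:-→d7:-→d8:-→d9:-→d10:-→d11:-→d12:-→d13:-→d14:-→d15:-→d16:-→d17:-→d18:-→d19:-→d20:-→d21:-→d22:-→d23:-→d24:H2→d25:-→d26:H0→d27:H1→d28:-→d29:-→d30:-→d31:-→d32:H0 -> H0
  add 64.0.0.0/3 -> H3 at depth 3
  lookup 74.87.51.237: bits 0100101001010111001100111110 walk d0:H0→d1:-→d2:-→d3:H3→d4:-→d5:-→d6:-→d7:-→d8:-→d9:-→d10:-→d11:-→d12:-→d13:-→d14:-→d15:-→d16:-→d17:-→d18:-→d19:-→d20:-→d21:-→d22:-→d23:-→d24:H2→d25:-→d26:H0→d27:H1→d28:- -> H1
  del 74.87.51.224/27 (clear depth 27)
  lookup 98.193.68.145: bits 0110001011000001010001001001 walk d0:H0→d1:-→d2:-→d3:-→d4:-→d5:-→d6:-→d7:-→d8:H3→d9:-→d10:-→d11:-→d12:-→d13:-→d14:-→d15:-→d16:-→d17:-→d18:-→d19:-→d20:-→d21:-→d22:-→d23:-→d24:-→d25:-→d26:-→d27:-→d28:H1 -> H1
  lookup 244.158.210.121: bits ε walk d0:H0 -> H0
  del 0.0.0.0/0 (clear depth 0)
  add 98.193.0.0/16 -> H2 at depth 16
  lookup 9.117.90.201: bits 0 walk d0:-→d1:- -> no-route
  del 74.87.51.0/24 (clear depth 24)
  add 0.0.0.0/0 -> H2 at depth 0
  lookup 74.87.51.202: bits 01001010010101110011001111 walk d0:H2→d1:-→d2:-→d3:H3→d4:-→d5:-→d6:-→d7:-→d8:-→d9:-→d10:-→d11:-→d12:-→d13:-→d14:-→d15:-→d16:-→d17:-→d18:-→d19:-→d20:-→d21:-→d22:-→d23:-→d24:-→d25:-→d26:H0 -> H0
  add 74.87.48.0/20 -> H2 at depth 20
  lookup 74.87.51.231: bits 01001010010101110011001111100111 walk d0:H2→d1:-→d2:-→d3:H3→d4:-→d5:-→d6:-→d7:-→d8:-→d9:-→d10:-→d11:-→d12:-→d13:-→d14:-→d15:-→d16:-→d17:-→d18:-→d19:-→d20:H2→d21:-→d22:-→d23:-→d24:-→d25:-→d26:H0→d27:-→d28:-→d29:-→d30:-→d31:-→d32:H0 -> H0
  lookup 218.238.233.222: bits ε walk d0:H2 -> H2
  del 74.87.48.0/20 (clear depth 20)
  add 98.193.68.144/28 -> H1 at depth 28
  add 74.87.48.0/20 -> H3 at depth 20
  lookup 141.12.7.107: bits ε walk d0:H2 -> H2
  add 98.192.0.0/12 -> H1 at depth 12
  add 0.0.0.0/0 -> H3 at depth 0

== LOOKUPS ==
["H2","H0","H3","H0","H0","H0","H1","H1","H0","no-route","H0","H0","H2","H2"]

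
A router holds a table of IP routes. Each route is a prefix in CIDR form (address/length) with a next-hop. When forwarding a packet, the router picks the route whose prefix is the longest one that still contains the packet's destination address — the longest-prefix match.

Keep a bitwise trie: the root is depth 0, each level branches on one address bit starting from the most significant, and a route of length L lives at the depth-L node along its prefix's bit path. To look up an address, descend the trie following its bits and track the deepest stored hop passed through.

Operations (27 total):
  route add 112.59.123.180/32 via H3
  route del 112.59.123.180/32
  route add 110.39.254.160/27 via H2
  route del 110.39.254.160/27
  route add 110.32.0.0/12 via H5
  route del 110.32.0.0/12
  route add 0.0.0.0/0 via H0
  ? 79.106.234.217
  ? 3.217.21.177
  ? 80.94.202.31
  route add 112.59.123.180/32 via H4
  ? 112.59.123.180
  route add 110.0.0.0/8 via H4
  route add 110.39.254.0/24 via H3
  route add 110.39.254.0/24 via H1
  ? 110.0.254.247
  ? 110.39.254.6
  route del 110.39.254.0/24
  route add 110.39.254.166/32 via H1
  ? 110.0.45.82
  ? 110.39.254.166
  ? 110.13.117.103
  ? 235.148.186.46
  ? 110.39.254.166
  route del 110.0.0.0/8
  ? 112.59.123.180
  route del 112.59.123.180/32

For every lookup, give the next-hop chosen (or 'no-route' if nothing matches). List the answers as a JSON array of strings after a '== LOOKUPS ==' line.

Trace:
  + 112.59.123.180/32 (H3) depth=32
  - 112.59.123.180/32 clear@32
  + 110.39.254.160/27 (H2) depth=27
  - 110.39.254.160/27 clear@27
  + 110.32.0.0/12 (H5) depth=12
  - 110.32.0.0/12 clear@12
  + 0.0.0.0/0 (H0) depth=0
  ? 79.106.234.217  path d0:H0→d1:-→d2:-  best=H0
  ? 3.217.21.177  path d0:H0→d1:-  best=H0
  ? 80.94.202.31  path d0:H0→d1:-→d2:-  best=H0
  + 112.59.123.180/32 (H4) depth=32
  ? 112.59.123.180  path d0:H0→d1:-→d2:-→d3:-→d4:-→d5:-→d6:-→d7:-→d8:-→d9:-→d10:-→d11:-→d12:-→d13:-→d14:-→d15:-→d16:-→d17:-→d18:-→d19:-→d20:-→d21:-→d22:-→d23:-→d24:-→d25:-→d26:-→d27:-→d28:-→d29:-→d30:-→d31:-→d32:H4  best=H4
  + 110.0.0.0/8 (H4) depth=8
  + 110.39.254.0/24 (H3) depth=24
  + 110.39.254.0/24 (H1) depth=24
  ? 110.0.254.247  path d0:H0→d1:-→d2:-→d3:-→d4:-→d5:-→d6:-→d7:-→d8:H4→d9:-→d10:-  best=H4
  ? 110.39.254.6  path d0:H0→d1:-→d2:-→d3:-→d4:-→d5:-→d6:-→d7:-→d8:H4→d9:-→d10:-→d11:-→d12:-→d13:-→d14:-→d15:-→d16:-→d17:-→d18:-→d19:-→d20:-→d21:-→d22:-→d23:-→d24:H1  best=H1
  - 110.39.254.0/24 clear@24
  + 110.39.254.166/32 (H1) depth=32
  ? 110.0.45.82  path d0:H0→d1:-→d2:-→d3:-→d4:-→d5:-→d6:-→d7:-→d8:H4→d9:-→d10:-  best=H4
  ? 110.39.254.166  path d0:H0→d1:-→d2:-→d3:-→d4:-→d5:-→d6:-→d7:-→d8:H4→d9:-→d10:-→d11:-→d12:-→d13:-→d14:-→d15:-→d16:-→d17:-→d18:-→d19:-→d20:-→d21:-→d22:-→d23:-→d24:-→d25:-→d26:-→d27:-→d28:-→d29:-→d30:-→d31:-→d32:H1  best=H1
  ? 110.13.117.103  path d0:H0→d1:-→d2:-→d3:-→d4:-→d5:-→d6:-→d7:-→d8:H4→d9:-→d10:-  best=H4
  ? 235.148.186.46  path d0:H0  best=H0
  ? 110.39.254.166  path d0:H0→d1:-→d2:-→d3:-→d4:-→d5:-→d6:-→d7:-→d8:H4→d9:-→d10:-→d11:-→d12:-→d13:-→d14:-→d15:-→d16:-→d17:-→d18:-→d19:-→d20:-→d21:-→d22:-→d23:-→d24:-→d25:-→d26:-→d27:-→d28:-→d29:-→d30:-→d31:-→d32:H1  best=H1
  - 110.0.0.0/8 clear@8
  ? 112.59.123.180  path d0:H0→d1:-→d2:-→d3:-→d4:-→d5:-→d6:-→d7:-→d8:-→d9:-→d10:-→d11:-→d12:-→d13:-→d14:-→d15:-→d16:-→d17:-→d18:-→d19:-→d20:-→d21:-→d22:-→d23:-→d24:-→d25:-→d26:-→d27:-→d28:-→d29:-→d30:-→d31:-→d32:H4  best=H4
  - 112.59.123.180/32 clear@32

== LOOKUPS ==
["H0","H0","H0","H4","H4","H1","H4","H1","H4","H0","H1","H4"]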